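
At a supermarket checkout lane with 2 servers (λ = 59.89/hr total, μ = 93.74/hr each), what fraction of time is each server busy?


ρ = λ/(cμ) = 59.89/(2·93.74) = 59.89/187.48 = 0.3194

Final: 0.3194


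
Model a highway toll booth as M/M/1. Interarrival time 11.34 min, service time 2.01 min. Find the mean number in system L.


λ = 60/11.34 = 5.2910 /hr
μ = 60/2.01 = 29.8507 /hr
ρ = λ/μ = 5.2910/29.8507 = 0.1772
L = ρ/(1−ρ) = 0.1772/0.8228 = 0.2154

Final: 0.2154


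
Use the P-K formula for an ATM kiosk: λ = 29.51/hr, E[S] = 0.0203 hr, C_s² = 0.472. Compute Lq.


ρ = λ·E[S] = 29.51·0.0203 = 0.5991
Lq = ρ²(1+C_s²)/(2(1−ρ)) = 0.3589·(1+0.472)/(2·0.4009)
= 0.3589·1.4720/0.8019 = 0.65875

Final: 0.65875


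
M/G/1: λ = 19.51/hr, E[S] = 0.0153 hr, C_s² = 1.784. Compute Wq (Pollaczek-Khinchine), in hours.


ρ = λ·E[S] = 19.51·0.0153 = 0.2985
E[S²] = E[S]²(1+C_s²) = 0.0153²·(1+1.784) = 0.0006517
Wq = λ·E[S²]/(2(1−ρ)) = 19.51·0.0006517/(2·0.7015) = 0.009063 hr

Final: 0.009063 hr


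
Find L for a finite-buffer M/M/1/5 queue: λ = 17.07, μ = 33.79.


ρ = 17.07/33.79 = 0.5052
L = ρ[1 − (K+1)ρ^K + Kρ^(K+1)] / [(1−ρ)(1−ρ^(K+1))]
Numerator: 0.5052·(1 − 6·0.032902 + 5·0.016622) = 0.447434
Denominator: (0.4948)·(0.983378) = 0.486596
L = 0.447434/0.486596 = 0.9195

Final: 0.9195


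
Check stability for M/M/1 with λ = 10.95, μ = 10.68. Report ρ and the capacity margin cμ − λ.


Total capacity cμ = 1·10.68 = 10.68/hr
ρ = λ/(cμ) = 10.95/10.68 = 1.0253
Stable ⇔ ρ < 1: NO
Spare capacity = cμ − λ = 10.68 − 10.95 = -0.27/hr

Final: ρ = 1.0253; unstable; margin = -0.27/hr


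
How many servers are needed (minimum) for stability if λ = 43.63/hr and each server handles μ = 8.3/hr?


Stability requires cμ > λ ⇔ c > λ/μ.
λ/μ = 43.63/8.3 = 5.2566
Minimum integer c = ⌊5.2566⌋ + 1 = 6
Check: 6·8.3 = 49.80 > 43.63, while 5·8.3 = 41.50 ≤ 43.63

Final: 6 servers


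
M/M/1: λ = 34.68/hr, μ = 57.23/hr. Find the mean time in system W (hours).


W = 1/(μ−λ) = 1/(57.23 − 34.68) = 1/22.55 = 0.04435 hr

Final: 0.04435 hr


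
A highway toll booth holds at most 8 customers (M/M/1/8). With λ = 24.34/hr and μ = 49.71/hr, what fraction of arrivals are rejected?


ρ = λ/μ = 24.34/49.71 = 0.4896
P_K = (1−ρ)ρ^K/(1−ρ^(K+1)) = (0.5104·0.003304)/(1 − 0.001618)
= 0.001686/0.998382 = 0.001689

Final: 0.001689


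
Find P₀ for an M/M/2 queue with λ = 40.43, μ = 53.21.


a = λ/μ = 40.43/53.21 = 0.7598; ρ = a/c = 0.3799
Σ_{k=0}^{1} a^k/k! (terms k=0..1) = 1.00000 + 0.75982 = 1.75982
Tail: a^2/(2!(1−ρ)) = 0.57733/(2·0.6201) = 0.46552
P₀ = 1/(1.75982 + 0.46552) = 1/2.22534 = 0.449370

Final: 0.449370


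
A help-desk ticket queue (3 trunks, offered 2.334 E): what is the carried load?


B(3,2.334) = 0.259158 (Erlang-B)
Carried load = a(1 − B) = 2.334·(1 − 0.259158) = 2.334·0.740842 = 1.7291 E

Final: 1.7291 Erlangs


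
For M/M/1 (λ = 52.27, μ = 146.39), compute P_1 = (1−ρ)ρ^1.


ρ = 52.27/146.39 = 0.3571
P_n = (1−ρ)·ρ^n = (1 − 0.3571)·0.3571^1 = 0.6429·0.357060 = 0.229568

Final: 0.229568


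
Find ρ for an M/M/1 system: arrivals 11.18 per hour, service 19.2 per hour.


ρ = λ/μ = 11.18/19.2 = 0.5823

Final: 0.5823


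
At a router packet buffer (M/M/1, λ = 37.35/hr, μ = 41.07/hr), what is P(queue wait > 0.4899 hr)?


ρ = 37.35/41.07 = 0.9094
P(Wq > t) = ρ·e^{−(μ−λ)t} = 0.9094·e^{−1.8224}
= 0.9094·0.161633 = 0.146993

Final: 0.146993


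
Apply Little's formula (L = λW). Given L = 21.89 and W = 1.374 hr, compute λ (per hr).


λ = L/W = 21.89/1.374 = 15.9316 /hr

Final: 15.9316 /hr


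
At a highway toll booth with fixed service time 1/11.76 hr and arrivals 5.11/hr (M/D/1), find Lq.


ρ = 5.11/11.76 = 0.4345
M/D/1: Lq = ρ²/(2(1−ρ)) = 0.1888/(2·0.5655) = 0.16695

Final: 0.16695


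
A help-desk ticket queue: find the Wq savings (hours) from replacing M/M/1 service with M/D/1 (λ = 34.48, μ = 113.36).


ρ = 34.48/113.36 = 0.3042
Wq(M/M/1) = ρ/(μ−λ) = 0.3042/78.88 = 0.003856 hr
Wq(M/D/1) = ρ/(2(μ−λ)) = 0.001928 hr
Savings = 0.003856 − 0.001928 = 0.001928 hr

Final: 0.001928 hr


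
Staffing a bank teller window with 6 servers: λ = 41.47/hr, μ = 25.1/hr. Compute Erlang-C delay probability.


a = λ/μ = 1.6522; ρ = a/6 = 0.2754
P₀ = 0.191542 (from M/M/c formula)
C(c,a) = [a^c/(c!(1−ρ))]·P₀ = [20.34051/(720·0.7246)]·0.191542
= 0.03899·0.191542 = 0.007467

Final: 0.007467


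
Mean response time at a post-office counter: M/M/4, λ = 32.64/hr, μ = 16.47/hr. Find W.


a = 1.9818; ρ = 0.4954; P₀ = 0.133039
Lq = P₀·a^c·ρ/(c!(1−ρ)²) = 0.16641
Wq = Lq/λ = 0.16641/32.64 = 0.005098 hr
W = Wq + 1/μ = 0.005098 + 0.06072 = 0.06581 hr

Final: 0.06581 hr


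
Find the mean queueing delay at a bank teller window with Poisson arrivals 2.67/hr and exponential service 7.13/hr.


ρ = 2.67/7.13 = 0.3745
Wq = ρ/(μ−λ) = 0.3745/(7.13 − 2.67) = 0.3745/4.46 = 0.08396 hr

Final: 0.08396 hr


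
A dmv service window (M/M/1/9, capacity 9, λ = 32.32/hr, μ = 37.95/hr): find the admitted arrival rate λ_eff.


ρ = 0.8516; P_K = (1−ρ)ρ^9/(1−ρ^10) = 0.043746
λ_eff = λ(1 − P_K) = 32.32·(1 − 0.043746) = 32.32·0.956254 = 30.9061 /hr

Final: 30.9061 /hr


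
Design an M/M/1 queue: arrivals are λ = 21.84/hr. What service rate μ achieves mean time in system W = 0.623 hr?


W = 1/(μ−λ) ⇒ μ − λ = 1/W = 1/0.623 = 1.6051
μ = λ + 1/W = 21.84 + 1.6051 = 23.4451 per hr

Final: 23.4451 /hr


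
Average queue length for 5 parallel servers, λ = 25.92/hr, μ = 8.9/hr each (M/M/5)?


a = λ/μ = 2.9124; ρ = a/5 = 0.5825
P₀ = 0.051415
Lq = P₀·a^c·ρ / (c!·(1−ρ)²) = 0.051415·209.51974·0.5825/(120·0.17433)
= 0.29994

Final: 0.29994


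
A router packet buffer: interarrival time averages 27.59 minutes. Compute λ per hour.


λ = 1/(interarrival time) in consistent units.
1 hour = 60 min, so λ = 60/27.59 = 2.1747 per hour

Final: 2.1747 /hr


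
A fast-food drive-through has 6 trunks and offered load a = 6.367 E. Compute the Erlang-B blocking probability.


B(c,a) = (a^c/c!) / Σ_{k=0}^{c} a^k/k!
a^6/6! = 92.528730
Σ terms (k=0..6): 1.00000 + 6.36700 + 20.26934 + 43.01831 + 68.47439 + 87.19529 + 92.52873 = 318.853053
B = 92.528730/318.853053 = 0.290192

Final: 0.290192


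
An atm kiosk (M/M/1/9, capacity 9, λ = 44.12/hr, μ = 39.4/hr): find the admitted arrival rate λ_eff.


ρ = 1.1198; P_K = (1−ρ)ρ^9/(1−ρ^10) = 0.157919
λ_eff = λ(1 − P_K) = 44.12·(1 − 0.157919) = 44.12·0.842081 = 37.1526 /hr

Final: 37.1526 /hr


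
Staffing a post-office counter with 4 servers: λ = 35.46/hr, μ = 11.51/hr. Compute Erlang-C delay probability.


a = λ/μ = 3.0808; ρ = a/4 = 0.7702
P₀ = 0.033296 (from M/M/c formula)
C(c,a) = [a^c/(c!(1−ρ))]·P₀ = [90.08524/(24·0.2298)]·0.033296
= 16.33398·0.033296 = 0.543851

Final: 0.543851


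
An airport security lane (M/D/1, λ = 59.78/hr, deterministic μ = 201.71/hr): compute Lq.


ρ = 59.78/201.71 = 0.2964
M/D/1: Lq = ρ²/(2(1−ρ)) = 0.08783/(2·0.7036) = 0.06241

Final: 0.06241


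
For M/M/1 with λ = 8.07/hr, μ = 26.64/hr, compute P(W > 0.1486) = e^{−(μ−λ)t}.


W ~ Exponential(μ−λ) for M/M/1.
μ − λ = 26.64 − 8.07 = 18.5700
P(W > t) = e^{−(μ−λ)t} = e^{−2.7595} = 0.063323

Final: 0.063323


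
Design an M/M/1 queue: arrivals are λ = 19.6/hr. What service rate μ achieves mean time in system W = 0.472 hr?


W = 1/(μ−λ) ⇒ μ − λ = 1/W = 1/0.472 = 2.1186
μ = λ + 1/W = 19.6 + 2.1186 = 21.7186 per hr

Final: 21.7186 /hr


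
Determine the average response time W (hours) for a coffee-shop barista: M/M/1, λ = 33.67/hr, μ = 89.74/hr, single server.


W = 1/(μ−λ) = 1/(89.74 − 33.67) = 1/56.07 = 0.01783 hr

Final: 0.01783 hr


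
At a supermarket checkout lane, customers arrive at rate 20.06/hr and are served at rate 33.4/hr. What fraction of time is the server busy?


ρ = λ/μ = 20.06/33.4 = 0.6006

Final: 0.6006


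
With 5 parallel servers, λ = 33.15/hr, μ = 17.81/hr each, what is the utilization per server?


ρ = λ/(cμ) = 33.15/(5·17.81) = 33.15/89.05 = 0.3723

Final: 0.3723


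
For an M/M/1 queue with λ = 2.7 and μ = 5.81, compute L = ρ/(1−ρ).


ρ = λ/μ = 2.7/5.81 = 0.4647
L = ρ/(1−ρ) = 0.4647/(1 − 0.4647) = 0.4647/0.5353 = 0.8682

Final: 0.8682


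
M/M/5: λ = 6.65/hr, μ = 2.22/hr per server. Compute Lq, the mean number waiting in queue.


a = λ/μ = 2.9955; ρ = a/5 = 0.5991
P₀ = 0.046883
Lq = P₀·a^c·ρ / (c!·(1−ρ)²) = 0.046883·241.18115·0.5991/(120·0.16072)
= 0.35124

Final: 0.35124


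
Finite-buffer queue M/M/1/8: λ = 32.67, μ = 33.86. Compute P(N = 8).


ρ = λ/μ = 32.67/33.86 = 0.9649
P_K = (1−ρ)ρ^K/(1−ρ^(K+1)) = (0.03514·0.751099)/(1 − 0.724702)
= 0.026397/0.275298 = 0.095886

Final: 0.095886


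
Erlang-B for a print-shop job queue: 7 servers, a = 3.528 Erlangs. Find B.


B(c,a) = (a^c/c!) / Σ_{k=0}^{c} a^k/k!
a^7/7! = 1.349800
Σ terms (k=0..7): 1.00000 + 3.52800 + 6.22339 + 7.31871 + 6.45510 + 4.55472 + 2.67818 + 1.34980 = 33.107897
B = 1.349800/33.107897 = 0.040770

Final: 0.040770


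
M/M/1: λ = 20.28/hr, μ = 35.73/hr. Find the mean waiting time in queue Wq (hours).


ρ = 20.28/35.73 = 0.5676
Wq = ρ/(μ−λ) = 0.5676/(35.73 − 20.28) = 0.5676/15.45 = 0.03674 hr

Final: 0.03674 hr


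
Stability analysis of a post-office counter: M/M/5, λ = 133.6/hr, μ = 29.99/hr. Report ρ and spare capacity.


Total capacity cμ = 5·29.99 = 149.95/hr
ρ = λ/(cμ) = 133.6/149.95 = 0.8910
Stable ⇔ ρ < 1: YES
Spare capacity = cμ − λ = 149.95 − 133.6 = 16.35/hr

Final: ρ = 0.8910; stable; margin = 16.35/hr


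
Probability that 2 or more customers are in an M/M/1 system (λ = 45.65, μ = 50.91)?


ρ = 45.65/50.91 = 0.8967
P(N ≥ n) = ρ^n = 0.8967^2 = 0.804036

Final: 0.804036


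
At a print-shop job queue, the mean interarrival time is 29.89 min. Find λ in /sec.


λ = 1/(interarrival time) in consistent units.
1 second = 0.0166667 min, so λ = 0.0166667/29.89 = 0.0005576 per second

Final: 0.0005576 /sec


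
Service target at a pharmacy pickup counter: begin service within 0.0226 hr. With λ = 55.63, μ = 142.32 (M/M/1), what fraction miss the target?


ρ = 55.63/142.32 = 0.3909
P(Wq > t) = ρ·e^{−(μ−λ)t} = 0.3909·e^{−1.9592}
= 0.3909·0.140972 = 0.055103

Final: 0.055103


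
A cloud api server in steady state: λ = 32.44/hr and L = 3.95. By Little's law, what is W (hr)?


W = L/λ = 3.95/32.44 = 0.1218 hr

Final: 0.1218 hr


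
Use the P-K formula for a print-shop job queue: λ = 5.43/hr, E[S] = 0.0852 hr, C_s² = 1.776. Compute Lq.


ρ = λ·E[S] = 5.43·0.0852 = 0.4626
Lq = ρ²(1+C_s²)/(2(1−ρ)) = 0.2140·(1+1.776)/(2·0.5374)
= 0.2140·2.7760/1.0747 = 0.55284

Final: 0.55284


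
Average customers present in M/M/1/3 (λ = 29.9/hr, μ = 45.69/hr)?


ρ = 29.9/45.69 = 0.6544
L = ρ[1 − (K+1)ρ^K + Kρ^(K+1)] / [(1−ρ)(1−ρ^(K+1))]
Numerator: 0.6544·(1 − 4·0.280253 + 3·0.183400) = 0.280866
Denominator: (0.3456)·(0.816600) = 0.282209
L = 0.280866/0.282209 = 0.9952

Final: 0.9952


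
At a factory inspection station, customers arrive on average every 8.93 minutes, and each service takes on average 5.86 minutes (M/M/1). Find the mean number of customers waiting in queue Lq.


λ = 60/8.93 = 6.7189 /hr
μ = 60/5.86 = 10.2389 /hr
ρ = λ/μ = 6.7189/10.2389 = 0.6562
Lq = ρ²/(1−ρ) = 0.4306/0.3438 = 1.2526

Final: 1.2526


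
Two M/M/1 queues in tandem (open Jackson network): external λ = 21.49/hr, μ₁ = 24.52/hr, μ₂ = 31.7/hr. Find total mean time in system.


Each node sees arrival rate λ = 21.49/hr (tandem ⇒ throughput preserved).
W₁ = 1/(μ₁−λ) = 1/(24.52−21.49) = 0.33003 hr
W₂ = 1/(μ₂−λ) = 1/(31.7−21.49) = 0.09794 hr
W_total = W₁ + W₂ = 0.33003 + 0.09794 = 0.42798 hr

Final: 0.42798 hr


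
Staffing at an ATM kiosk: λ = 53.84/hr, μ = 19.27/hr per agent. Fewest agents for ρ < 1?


Stability requires cμ > λ ⇔ c > λ/μ.
λ/μ = 53.84/19.27 = 2.7940
Minimum integer c = ⌊2.7940⌋ + 1 = 3
Check: 3·19.27 = 57.81 > 53.84, while 2·19.27 = 38.54 ≤ 53.84

Final: 3 servers


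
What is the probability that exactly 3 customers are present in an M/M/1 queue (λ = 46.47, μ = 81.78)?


ρ = 46.47/81.78 = 0.5682
P_n = (1−ρ)·ρ^n = (1 − 0.5682)·0.5682^3 = 0.4318·0.183475 = 0.079219

Final: 0.079219


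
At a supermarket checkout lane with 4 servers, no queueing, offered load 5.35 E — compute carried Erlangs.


B(4,5.35) = 0.425000 (Erlang-B)
Carried load = a(1 − B) = 5.35·(1 − 0.425000) = 5.35·0.575000 = 3.0762 E

Final: 3.0762 Erlangs


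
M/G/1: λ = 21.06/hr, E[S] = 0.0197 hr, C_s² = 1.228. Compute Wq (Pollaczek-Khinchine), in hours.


ρ = λ·E[S] = 21.06·0.0197 = 0.4149
E[S²] = E[S]²(1+C_s²) = 0.0197²·(1+1.228) = 0.0008647
Wq = λ·E[S²]/(2(1−ρ)) = 21.06·0.0008647/(2·0.5851) = 0.01556 hr

Final: 0.01556 hr


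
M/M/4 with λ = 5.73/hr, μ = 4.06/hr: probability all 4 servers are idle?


a = λ/μ = 5.73/4.06 = 1.4113; ρ = a/c = 0.3528
Σ_{k=0}^{3} a^k/k! (terms k=0..3) = 1.00000 + 1.41133 + 0.99593 + 0.46853 = 3.87578
Tail: a^4/(4!(1−ρ)) = 3.96748/(24·0.6472) = 0.25544
P₀ = 1/(3.87578 + 0.25544) = 1/4.13122 = 0.242059

Final: 0.242059


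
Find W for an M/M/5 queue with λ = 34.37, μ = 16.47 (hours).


a = 2.0868; ρ = 0.4174; P₀ = 0.122924
Lq = P₀·a^c·ρ/(c!(1−ρ)²) = 0.04984
Wq = Lq/λ = 0.04984/34.37 = 0.001450 hr
W = Wq + 1/μ = 0.001450 + 0.06072 = 0.06217 hr

Final: 0.06217 hr


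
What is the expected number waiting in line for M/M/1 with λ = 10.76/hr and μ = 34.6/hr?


ρ = 10.76/34.6 = 0.3110
Lq = ρ²/(1−ρ) = 0.09671/0.6890 = 0.1404

Final: 0.1404


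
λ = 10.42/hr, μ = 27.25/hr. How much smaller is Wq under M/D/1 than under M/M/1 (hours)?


ρ = 10.42/27.25 = 0.3824
Wq(M/M/1) = ρ/(μ−λ) = 0.3824/16.83 = 0.02272 hr
Wq(M/D/1) = ρ/(2(μ−λ)) = 0.01136 hr
Savings = 0.02272 − 0.01136 = 0.01136 hr

Final: 0.01136 hr


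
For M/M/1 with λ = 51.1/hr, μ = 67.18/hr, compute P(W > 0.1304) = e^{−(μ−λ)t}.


W ~ Exponential(μ−λ) for M/M/1.
μ − λ = 67.18 − 51.1 = 16.0800
P(W > t) = e^{−(μ−λ)t} = e^{−2.0968} = 0.122845

Final: 0.122845


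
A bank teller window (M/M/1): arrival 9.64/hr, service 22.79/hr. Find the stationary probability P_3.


ρ = 9.64/22.79 = 0.4230
P_n = (1−ρ)·ρ^n = (1 − 0.4230)·0.4230^3 = 0.5770·0.075683 = 0.043670

Final: 0.043670


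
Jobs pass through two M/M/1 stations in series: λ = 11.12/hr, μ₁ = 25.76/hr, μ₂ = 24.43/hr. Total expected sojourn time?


Each node sees arrival rate λ = 11.12/hr (tandem ⇒ throughput preserved).
W₁ = 1/(μ₁−λ) = 1/(25.76−11.12) = 0.06831 hr
W₂ = 1/(μ₂−λ) = 1/(24.43−11.12) = 0.07513 hr
W_total = W₁ + W₂ = 0.06831 + 0.07513 = 0.14344 hr

Final: 0.14344 hr


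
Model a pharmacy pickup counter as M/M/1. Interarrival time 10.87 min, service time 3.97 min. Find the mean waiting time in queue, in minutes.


λ = 60/10.87 = 5.5198 /hr
μ = 60/3.97 = 15.1134 /hr
ρ = λ/μ = 5.5198/15.1134 = 0.3652
Wq = ρ/(μ−λ) = 0.3652/(15.1134−5.5198) = 0.03807 hr
In minutes: 0.03807·60 = 2.284 min

Final: 2.284 min


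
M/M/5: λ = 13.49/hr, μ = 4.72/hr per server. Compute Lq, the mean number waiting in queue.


a = λ/μ = 2.8581; ρ = a/5 = 0.5716
P₀ = 0.054576
Lq = P₀·a^c·ρ / (c!·(1−ρ)²) = 0.054576·190.69959·0.5716/(120·0.18352)
= 0.27014

Final: 0.27014


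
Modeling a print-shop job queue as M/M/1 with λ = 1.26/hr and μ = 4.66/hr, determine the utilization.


ρ = λ/μ = 1.26/4.66 = 0.2704

Final: 0.2704


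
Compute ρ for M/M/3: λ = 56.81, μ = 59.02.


ρ = λ/(cμ) = 56.81/(3·59.02) = 56.81/177.06 = 0.3209

Final: 0.3209


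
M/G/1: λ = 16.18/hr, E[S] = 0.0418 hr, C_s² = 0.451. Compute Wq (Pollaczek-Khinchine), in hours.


ρ = λ·E[S] = 16.18·0.0418 = 0.6763
E[S²] = E[S]²(1+C_s²) = 0.0418²·(1+0.451) = 0.002535
Wq = λ·E[S²]/(2(1−ρ)) = 16.18·0.002535/(2·0.3237) = 0.06337 hr

Final: 0.06337 hr


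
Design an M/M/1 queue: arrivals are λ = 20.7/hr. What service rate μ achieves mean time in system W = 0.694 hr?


W = 1/(μ−λ) ⇒ μ − λ = 1/W = 1/0.694 = 1.4409
μ = λ + 1/W = 20.7 + 1.4409 = 22.1409 per hr

Final: 22.1409 /hr


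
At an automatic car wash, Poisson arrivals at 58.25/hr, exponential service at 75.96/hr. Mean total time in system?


W = 1/(μ−λ) = 1/(75.96 − 58.25) = 1/17.71 = 0.05647 hr

Final: 0.05647 hr


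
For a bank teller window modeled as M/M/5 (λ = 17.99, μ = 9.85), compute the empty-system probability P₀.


a = λ/μ = 17.99/9.85 = 1.8264; ρ = a/c = 0.3653
Σ_{k=0}^{4} a^k/k! (terms k=0..4) = 1.00000 + 1.82640 + 1.66786 + 1.01539 + 0.46363 = 5.97328
Tail: a^5/(5!(1−ρ)) = 20.32238/(120·0.6347) = 0.26682
P₀ = 1/(5.97328 + 0.26682) = 1/6.24009 = 0.160254

Final: 0.160254


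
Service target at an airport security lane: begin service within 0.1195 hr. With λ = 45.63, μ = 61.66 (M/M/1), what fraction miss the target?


ρ = 45.63/61.66 = 0.7400
P(Wq > t) = ρ·e^{−(μ−λ)t} = 0.7400·e^{−1.9156}
= 0.7400·0.147256 = 0.108973

Final: 0.108973


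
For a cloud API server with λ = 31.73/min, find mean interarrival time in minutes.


Mean interarrival time = 1/λ = 1/31.73 minute = 0.03152 minute
In minutes: 0.03152 × 1 = 0.03152 min

Final: 0.03152 min


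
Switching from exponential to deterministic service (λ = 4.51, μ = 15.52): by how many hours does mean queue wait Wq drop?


ρ = 4.51/15.52 = 0.2906
Wq(M/M/1) = ρ/(μ−λ) = 0.2906/11.01 = 0.02639 hr
Wq(M/D/1) = ρ/(2(μ−λ)) = 0.01320 hr
Savings = 0.02639 − 0.01320 = 0.01320 hr

Final: 0.01320 hr


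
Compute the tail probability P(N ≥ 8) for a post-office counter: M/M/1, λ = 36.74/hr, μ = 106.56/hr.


ρ = 36.74/106.56 = 0.3448
P(N ≥ n) = ρ^n = 0.3448^8 = 0.0001997

Final: 0.0001997


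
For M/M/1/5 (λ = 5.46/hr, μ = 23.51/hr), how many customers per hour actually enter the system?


ρ = 0.2322; P_K = (1−ρ)ρ^5/(1−ρ^6) = 0.0005188
λ_eff = λ(1 − P_K) = 5.46·(1 − 0.0005188) = 5.46·0.999481 = 5.4572 /hr

Final: 5.4572 /hr


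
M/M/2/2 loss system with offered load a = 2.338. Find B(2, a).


B(c,a) = (a^c/c!) / Σ_{k=0}^{c} a^k/k!
a^2/2! = 2.733122
Σ terms (k=0..2): 1.00000 + 2.33800 + 2.73312 = 6.071122
B = 2.733122/6.071122 = 0.450184

Final: 0.450184


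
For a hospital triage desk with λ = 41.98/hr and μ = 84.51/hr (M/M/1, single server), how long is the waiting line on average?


ρ = 41.98/84.51 = 0.4967
Lq = ρ²/(1−ρ) = 0.2468/0.5033 = 0.4903

Final: 0.4903


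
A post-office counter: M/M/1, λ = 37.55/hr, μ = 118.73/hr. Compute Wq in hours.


ρ = 37.55/118.73 = 0.3163
Wq = ρ/(μ−λ) = 0.3163/(118.73 − 37.55) = 0.3163/81.18 = 0.003896 hr

Final: 0.003896 hr


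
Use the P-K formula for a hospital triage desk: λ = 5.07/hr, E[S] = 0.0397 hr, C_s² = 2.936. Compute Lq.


ρ = λ·E[S] = 5.07·0.0397 = 0.2013
Lq = ρ²(1+C_s²)/(2(1−ρ)) = 0.04051·(1+2.936)/(2·0.7987)
= 0.04051·3.9360/1.5974 = 0.09982

Final: 0.09982


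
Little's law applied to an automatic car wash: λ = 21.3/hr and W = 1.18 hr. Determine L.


L = λW = 21.3·1.18 = 25.1340

Final: 25.1340


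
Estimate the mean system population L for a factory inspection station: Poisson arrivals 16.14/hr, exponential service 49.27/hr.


ρ = λ/μ = 16.14/49.27 = 0.3276
L = ρ/(1−ρ) = 0.3276/(1 − 0.3276) = 0.3276/0.6724 = 0.4872

Final: 0.4872


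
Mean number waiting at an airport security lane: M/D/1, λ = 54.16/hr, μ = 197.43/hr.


ρ = 54.16/197.43 = 0.2743
M/D/1: Lq = ρ²/(2(1−ρ)) = 0.07525/(2·0.7257) = 0.05185

Final: 0.05185


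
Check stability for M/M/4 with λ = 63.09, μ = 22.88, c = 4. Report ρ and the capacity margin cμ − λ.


Total capacity cμ = 4·22.88 = 91.52/hr
ρ = λ/(cμ) = 63.09/91.52 = 0.6894
Stable ⇔ ρ < 1: YES
Spare capacity = cμ − λ = 91.52 − 63.09 = 28.43/hr

Final: ρ = 0.6894; stable; margin = 28.43/hr


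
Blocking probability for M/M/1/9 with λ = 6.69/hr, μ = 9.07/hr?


ρ = λ/μ = 6.69/9.07 = 0.7376
P_K = (1−ρ)ρ^K/(1−ρ^(K+1)) = (0.2624·0.064620)/(1 − 0.047664)
= 0.016957/0.952336 = 0.017805

Final: 0.017805


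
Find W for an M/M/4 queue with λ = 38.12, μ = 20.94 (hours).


a = 1.8204; ρ = 0.4551; P₀ = 0.158159
Lq = P₀·a^c·ρ/(c!(1−ρ)²) = 0.11094
Wq = Lq/λ = 0.11094/38.12 = 0.002910 hr
W = Wq + 1/μ = 0.002910 + 0.04776 = 0.05067 hr

Final: 0.05067 hr


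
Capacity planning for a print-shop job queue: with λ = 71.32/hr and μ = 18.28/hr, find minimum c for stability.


Stability requires cμ > λ ⇔ c > λ/μ.
λ/μ = 71.32/18.28 = 3.9015
Minimum integer c = ⌊3.9015⌋ + 1 = 4
Check: 4·18.28 = 73.12 > 71.32, while 3·18.28 = 54.84 ≤ 71.32

Final: 4 servers


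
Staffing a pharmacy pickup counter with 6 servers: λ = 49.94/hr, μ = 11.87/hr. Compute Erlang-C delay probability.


a = λ/μ = 4.2072; ρ = a/6 = 0.7012
P₀ = 0.013108 (from M/M/c formula)
C(c,a) = [a^c/(c!(1−ρ))]·P₀ = [5546.09002/(720·0.2988)]·0.013108
= 25.78011·0.013108 = 0.337922

Final: 0.337922


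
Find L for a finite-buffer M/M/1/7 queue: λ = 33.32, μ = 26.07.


ρ = 33.32/26.07 = 1.2781
L = ρ[1 − (K+1)ρ^K + Kρ^(K+1)] / [(1−ρ)(1−ρ^(K+1))]
Numerator: 1.2781·(1 − 8·5.571187 + 7·7.120520) = 8.018965
Denominator: (-0.2781)·(-6.120520) = 1.702101
L = 8.018965/1.702101 = 4.7112

Final: 4.7112


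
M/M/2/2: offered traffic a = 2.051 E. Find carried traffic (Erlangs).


B(2,2.051) = 0.408067 (Erlang-B)
Carried load = a(1 − B) = 2.051·(1 − 0.408067) = 2.051·0.591933 = 1.2141 E

Final: 1.2141 Erlangs


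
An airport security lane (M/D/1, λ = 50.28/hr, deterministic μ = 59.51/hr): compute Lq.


ρ = 50.28/59.51 = 0.8449
M/D/1: Lq = ρ²/(2(1−ρ)) = 0.7139/(2·0.1551) = 2.30128

Final: 2.30128


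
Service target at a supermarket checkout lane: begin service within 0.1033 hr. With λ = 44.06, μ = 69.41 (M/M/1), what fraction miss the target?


ρ = 44.06/69.41 = 0.6348
P(Wq > t) = ρ·e^{−(μ−λ)t} = 0.6348·e^{−2.6187}
= 0.6348·0.072901 = 0.046276

Final: 0.046276


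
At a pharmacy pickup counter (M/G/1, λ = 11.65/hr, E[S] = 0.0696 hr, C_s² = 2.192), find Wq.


ρ = λ·E[S] = 11.65·0.0696 = 0.8108
E[S²] = E[S]²(1+C_s²) = 0.0696²·(1+2.192) = 0.015463
Wq = λ·E[S²]/(2(1−ρ)) = 11.65·0.015463/(2·0.1892) = 0.47615 hr

Final: 0.47615 hr


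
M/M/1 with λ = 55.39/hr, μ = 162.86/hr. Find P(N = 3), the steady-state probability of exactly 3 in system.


ρ = 55.39/162.86 = 0.3401
P_n = (1−ρ)·ρ^n = (1 − 0.3401)·0.3401^3 = 0.6599·0.039341 = 0.025961

Final: 0.025961


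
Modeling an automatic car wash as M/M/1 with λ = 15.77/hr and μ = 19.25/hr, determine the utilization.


ρ = λ/μ = 15.77/19.25 = 0.8192

Final: 0.8192


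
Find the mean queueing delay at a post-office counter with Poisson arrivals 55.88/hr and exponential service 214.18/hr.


ρ = 55.88/214.18 = 0.2609
Wq = ρ/(μ−λ) = 0.2609/(214.18 − 55.88) = 0.2609/158.30 = 0.001648 hr

Final: 0.001648 hr


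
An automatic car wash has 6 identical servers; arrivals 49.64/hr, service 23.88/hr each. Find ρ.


ρ = λ/(cμ) = 49.64/(6·23.88) = 49.64/143.28 = 0.3465

Final: 0.3465


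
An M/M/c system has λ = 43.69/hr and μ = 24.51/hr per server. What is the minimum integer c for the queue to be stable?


Stability requires cμ > λ ⇔ c > λ/μ.
λ/μ = 43.69/24.51 = 1.7825
Minimum integer c = ⌊1.7825⌋ + 1 = 2
Check: 2·24.51 = 49.02 > 43.69, while 1·24.51 = 24.51 ≤ 43.69

Final: 2 servers


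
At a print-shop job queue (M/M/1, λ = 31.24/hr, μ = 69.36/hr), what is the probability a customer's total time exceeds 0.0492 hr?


W ~ Exponential(μ−λ) for M/M/1.
μ − λ = 69.36 − 31.24 = 38.1200
P(W > t) = e^{−(μ−λ)t} = e^{−1.8755} = 0.153278

Final: 0.153278


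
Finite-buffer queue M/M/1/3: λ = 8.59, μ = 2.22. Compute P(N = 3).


ρ = λ/μ = 8.59/2.22 = 3.8694
P_K = (1−ρ)ρ^K/(1−ρ^(K+1)) = (-2.8694·57.932273)/(1 − 224.161362)
= -166.229089/-223.161362 = 0.744883

Final: 0.744883


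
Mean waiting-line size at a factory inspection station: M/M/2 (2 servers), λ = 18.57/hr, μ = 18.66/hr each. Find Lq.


a = λ/μ = 0.9952; ρ = a/2 = 0.4976
P₀ = 0.335480
Lq = P₀·a^c·ρ / (c!·(1−ρ)²) = 0.335480·0.99038·0.4976/(2·0.25242)
= 0.32748

Final: 0.32748


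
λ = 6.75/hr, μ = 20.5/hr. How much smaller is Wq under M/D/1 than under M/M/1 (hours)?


ρ = 6.75/20.5 = 0.3293
Wq(M/M/1) = ρ/(μ−λ) = 0.3293/13.75 = 0.02395 hr
Wq(M/D/1) = ρ/(2(μ−λ)) = 0.01197 hr
Savings = 0.02395 − 0.01197 = 0.01197 hr

Final: 0.01197 hr


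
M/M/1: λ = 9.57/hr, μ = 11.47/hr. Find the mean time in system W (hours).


W = 1/(μ−λ) = 1/(11.47 − 9.57) = 1/1.90 = 0.5263 hr

Final: 0.5263 hr


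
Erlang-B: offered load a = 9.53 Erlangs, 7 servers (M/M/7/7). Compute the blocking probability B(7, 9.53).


B(c,a) = (a^c/c!) / Σ_{k=0}^{c} a^k/k!
a^7/7! = 1416.510402
Σ terms (k=0..7): 1.00000 + 9.53000 + 45.41045 + 144.25386 + 343.68483 + 655.06328 + 1040.45885 + 1416.51040 = 3655.911673
B = 1416.510402/3655.911673 = 0.387458

Final: 0.387458


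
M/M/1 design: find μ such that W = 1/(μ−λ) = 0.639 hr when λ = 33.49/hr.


W = 1/(μ−λ) ⇒ μ − λ = 1/W = 1/0.639 = 1.5649
μ = λ + 1/W = 33.49 + 1.5649 = 35.0549 per hr

Final: 35.0549 /hr


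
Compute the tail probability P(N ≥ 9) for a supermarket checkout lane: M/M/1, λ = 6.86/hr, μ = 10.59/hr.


ρ = 6.86/10.59 = 0.6478
P(N ≥ n) = ρ^n = 0.6478^9 = 0.020084

Final: 0.020084


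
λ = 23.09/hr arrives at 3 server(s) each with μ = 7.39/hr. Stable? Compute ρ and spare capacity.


Total capacity cμ = 3·7.39 = 22.17/hr
ρ = λ/(cμ) = 23.09/22.17 = 1.0415
Stable ⇔ ρ < 1: NO
Spare capacity = cμ − λ = 22.17 − 23.09 = -0.92/hr

Final: ρ = 1.0415; unstable; margin = -0.92/hr


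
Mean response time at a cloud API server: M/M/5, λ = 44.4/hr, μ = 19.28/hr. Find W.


a = 2.3029; ρ = 0.4606; P₀ = 0.098400
Lq = P₀·a^c·ρ/(c!(1−ρ)²) = 0.08407
Wq = Lq/λ = 0.08407/44.4 = 0.001893 hr
W = Wq + 1/μ = 0.001893 + 0.05187 = 0.05376 hr

Final: 0.05376 hr


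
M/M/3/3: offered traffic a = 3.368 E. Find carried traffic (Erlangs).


B(3,3.368) = 0.388089 (Erlang-B)
Carried load = a(1 − B) = 3.368·(1 − 0.388089) = 3.368·0.611911 = 2.0609 E

Final: 2.0609 Erlangs


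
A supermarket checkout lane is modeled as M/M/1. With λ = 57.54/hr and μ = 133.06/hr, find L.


ρ = λ/μ = 57.54/133.06 = 0.4324
L = ρ/(1−ρ) = 0.4324/(1 − 0.4324) = 0.4324/0.5676 = 0.7619

Final: 0.7619


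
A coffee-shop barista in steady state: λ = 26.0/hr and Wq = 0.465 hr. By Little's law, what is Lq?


Lq = λWq = 26.0·0.465 = 12.0900

Final: 12.0900


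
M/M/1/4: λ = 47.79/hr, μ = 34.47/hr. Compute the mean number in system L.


ρ = 47.79/34.47 = 1.3864
L = ρ[1 − (K+1)ρ^K + Kρ^(K+1)] / [(1−ρ)(1−ρ^(K+1))]
Numerator: 1.3864·(1 − 5·3.694732 + 4·5.122462) = 4.181709
Denominator: (-0.3864)·(-4.122462) = 1.593014
L = 4.181709/1.593014 = 2.6250

Final: 2.6250


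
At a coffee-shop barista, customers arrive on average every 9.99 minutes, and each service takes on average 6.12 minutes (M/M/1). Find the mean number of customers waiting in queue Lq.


λ = 60/9.99 = 6.0060 /hr
μ = 60/6.12 = 9.8039 /hr
ρ = λ/μ = 6.0060/9.8039 = 0.6126
Lq = ρ²/(1−ρ) = 0.3753/0.3874 = 0.9688

Final: 0.9688


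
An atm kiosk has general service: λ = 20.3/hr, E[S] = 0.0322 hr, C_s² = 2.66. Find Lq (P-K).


ρ = λ·E[S] = 20.3·0.0322 = 0.6537
Lq = ρ²(1+C_s²)/(2(1−ρ)) = 0.4273·(1+2.66)/(2·0.3463)
= 0.4273·3.6600/0.6927 = 2.25763

Final: 2.25763


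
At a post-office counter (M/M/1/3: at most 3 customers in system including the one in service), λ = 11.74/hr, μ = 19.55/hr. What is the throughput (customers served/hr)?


ρ = 0.6005; P_K = (1−ρ)ρ^3/(1−ρ^4) = 0.099442
λ_eff = λ(1 − P_K) = 11.74·(1 − 0.099442) = 11.74·0.900558 = 10.5725 /hr

Final: 10.5725 /hr


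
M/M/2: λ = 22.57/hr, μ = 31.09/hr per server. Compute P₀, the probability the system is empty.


a = λ/μ = 22.57/31.09 = 0.7260; ρ = a/c = 0.3630
Σ_{k=0}^{1} a^k/k! (terms k=0..1) = 1.00000 + 0.72596 = 1.72596
Tail: a^2/(2!(1−ρ)) = 0.52701/(2·0.6370) = 0.41365
P₀ = 1/(1.72596 + 0.41365) = 1/2.13961 = 0.467375

Final: 0.467375


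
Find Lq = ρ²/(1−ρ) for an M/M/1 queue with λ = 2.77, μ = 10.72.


ρ = 2.77/10.72 = 0.2584
Lq = ρ²/(1−ρ) = 0.06677/0.7416 = 0.09003

Final: 0.09003


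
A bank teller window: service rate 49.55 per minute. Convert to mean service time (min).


Mean service time = 1/μ = 1/49.55 minute = 0.02018 minute
In minutes: 0.02018 × 1 = 0.02018 min

Final: 0.02018 min


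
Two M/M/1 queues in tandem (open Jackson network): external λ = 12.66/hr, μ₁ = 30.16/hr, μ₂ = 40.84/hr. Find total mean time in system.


Each node sees arrival rate λ = 12.66/hr (tandem ⇒ throughput preserved).
W₁ = 1/(μ₁−λ) = 1/(30.16−12.66) = 0.05714 hr
W₂ = 1/(μ₂−λ) = 1/(40.84−12.66) = 0.03549 hr
W_total = W₁ + W₂ = 0.05714 + 0.03549 = 0.09263 hr

Final: 0.09263 hr


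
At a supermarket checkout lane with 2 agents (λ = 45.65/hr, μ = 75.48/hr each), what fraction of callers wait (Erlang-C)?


a = λ/μ = 0.6048; ρ = a/2 = 0.3024
P₀ = 0.535629 (from M/M/c formula)
C(c,a) = [a^c/(c!(1−ρ))]·P₀ = [0.36578/(2·0.6976)]·0.535629
= 0.26217·0.535629 = 0.140425

Final: 0.140425


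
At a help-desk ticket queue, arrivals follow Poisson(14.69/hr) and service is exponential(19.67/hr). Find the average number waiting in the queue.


ρ = 14.69/19.67 = 0.7468
Lq = ρ²/(1−ρ) = 0.5577/0.2532 = 2.2030

Final: 2.2030


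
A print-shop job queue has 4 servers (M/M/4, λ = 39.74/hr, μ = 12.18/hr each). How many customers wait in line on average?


a = λ/μ = 3.2627; ρ = a/4 = 0.8157
P₀ = 0.024395
Lq = P₀·a^c·ρ / (c!·(1−ρ)²) = 0.024395·113.32411·0.8157/(24·0.03397)
= 2.76563

Final: 2.76563


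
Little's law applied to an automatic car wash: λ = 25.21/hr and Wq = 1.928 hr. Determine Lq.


Lq = λWq = 25.21·1.928 = 48.6049

Final: 48.6049


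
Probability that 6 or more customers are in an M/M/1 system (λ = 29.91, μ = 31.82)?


ρ = 29.91/31.82 = 0.9400
P(N ≥ n) = ρ^n = 0.9400^6 = 0.689759

Final: 0.689759


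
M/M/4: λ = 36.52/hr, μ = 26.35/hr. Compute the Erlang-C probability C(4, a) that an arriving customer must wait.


a = λ/μ = 1.3860; ρ = a/4 = 0.3465
P₀ = 0.248425 (from M/M/c formula)
C(c,a) = [a^c/(c!(1−ρ))]·P₀ = [3.68978/(24·0.6535)]·0.248425
= 0.23525·0.248425 = 0.058443

Final: 0.058443


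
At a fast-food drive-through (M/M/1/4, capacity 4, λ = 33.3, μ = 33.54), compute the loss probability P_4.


ρ = λ/μ = 33.3/33.54 = 0.9928
P_K = (1−ρ)ρ^K/(1−ρ^(K+1)) = (0.007156·0.971683)/(1 − 0.964730)
= 0.006953/0.035270 = 0.197138

Final: 0.197138


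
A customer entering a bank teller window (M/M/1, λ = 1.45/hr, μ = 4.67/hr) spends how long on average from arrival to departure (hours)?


W = 1/(μ−λ) = 1/(4.67 − 1.45) = 1/3.22 = 0.3106 hr

Final: 0.3106 hr


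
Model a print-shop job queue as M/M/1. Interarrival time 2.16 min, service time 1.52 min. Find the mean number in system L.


λ = 60/2.16 = 27.7778 /hr
μ = 60/1.52 = 39.4737 /hr
ρ = λ/μ = 27.7778/39.4737 = 0.7037
L = ρ/(1−ρ) = 0.7037/0.2963 = 2.3750

Final: 2.3750


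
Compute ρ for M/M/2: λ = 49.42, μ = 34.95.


ρ = λ/(cμ) = 49.42/(2·34.95) = 49.42/69.90 = 0.7070

Final: 0.7070


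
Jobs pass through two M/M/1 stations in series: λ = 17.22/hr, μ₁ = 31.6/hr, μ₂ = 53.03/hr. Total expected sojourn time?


Each node sees arrival rate λ = 17.22/hr (tandem ⇒ throughput preserved).
W₁ = 1/(μ₁−λ) = 1/(31.6−17.22) = 0.06954 hr
W₂ = 1/(μ₂−λ) = 1/(53.03−17.22) = 0.02793 hr
W_total = W₁ + W₂ = 0.06954 + 0.02793 = 0.09747 hr

Final: 0.09747 hr


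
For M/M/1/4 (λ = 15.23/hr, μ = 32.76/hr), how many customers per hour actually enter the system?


ρ = 0.4649; P_K = (1−ρ)ρ^4/(1−ρ^5) = 0.025550
λ_eff = λ(1 − P_K) = 15.23·(1 − 0.025550) = 15.23·0.974450 = 14.8409 /hr

Final: 14.8409 /hr


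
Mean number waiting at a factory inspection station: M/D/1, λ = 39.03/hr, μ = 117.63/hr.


ρ = 39.03/117.63 = 0.3318
M/D/1: Lq = ρ²/(2(1−ρ)) = 0.1101/(2·0.6682) = 0.08238

Final: 0.08238


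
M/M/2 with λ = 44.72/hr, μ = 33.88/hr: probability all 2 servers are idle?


a = λ/μ = 44.72/33.88 = 1.3200; ρ = a/c = 0.6600
Σ_{k=0}^{1} a^k/k! (terms k=0..1) = 1.00000 + 1.31995 = 2.31995
Tail: a^2/(2!(1−ρ)) = 1.74228/(2·0.3400) = 2.56199
P₀ = 1/(2.31995 + 2.56199) = 1/4.88194 = 0.204836

Final: 0.204836


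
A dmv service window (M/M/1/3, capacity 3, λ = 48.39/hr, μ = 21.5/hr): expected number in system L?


ρ = 48.39/21.5 = 2.2507
L = ρ[1 − (K+1)ρ^K + Kρ^(K+1)] / [(1−ρ)(1−ρ^(K+1))]
Numerator: 2.2507·(1 − 4·11.401224 + 3·25.660709) = 72.871355
Denominator: (-1.2507)·(-24.660709) = 30.843091
L = 72.871355/30.843091 = 2.3626

Final: 2.3626


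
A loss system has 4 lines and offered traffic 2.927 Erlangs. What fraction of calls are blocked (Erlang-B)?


B(c,a) = (a^c/c!) / Σ_{k=0}^{c} a^k/k!
a^4/4! = 3.058297
Σ terms (k=0..4): 1.00000 + 2.92700 + 4.28366 + 4.17943 + 3.05830 = 15.448390
B = 3.058297/15.448390 = 0.197969

Final: 0.197969


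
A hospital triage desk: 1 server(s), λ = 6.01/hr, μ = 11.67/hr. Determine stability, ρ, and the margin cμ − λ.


Total capacity cμ = 1·11.67 = 11.67/hr
ρ = λ/(cμ) = 6.01/11.67 = 0.5150
Stable ⇔ ρ < 1: YES
Spare capacity = cμ − λ = 11.67 − 6.01 = 5.66/hr

Final: ρ = 0.5150; stable; margin = 5.66/hr


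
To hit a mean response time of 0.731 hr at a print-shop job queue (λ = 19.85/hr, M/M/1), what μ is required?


W = 1/(μ−λ) ⇒ μ − λ = 1/W = 1/0.731 = 1.3680
μ = λ + 1/W = 19.85 + 1.3680 = 21.2180 per hr

Final: 21.2180 /hr


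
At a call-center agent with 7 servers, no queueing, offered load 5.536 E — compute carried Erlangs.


B(7,5.536) = 0.154839 (Erlang-B)
Carried load = a(1 − B) = 5.536·(1 − 0.154839) = 5.536·0.845161 = 4.6788 E

Final: 4.6788 Erlangs


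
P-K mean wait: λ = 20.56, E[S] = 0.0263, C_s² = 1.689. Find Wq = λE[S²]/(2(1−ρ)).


ρ = λ·E[S] = 20.56·0.0263 = 0.5407
E[S²] = E[S]²(1+C_s²) = 0.0263²·(1+1.689) = 0.001860
Wq = λ·E[S²]/(2(1−ρ)) = 20.56·0.001860/(2·0.4593) = 0.04163 hr

Final: 0.04163 hr


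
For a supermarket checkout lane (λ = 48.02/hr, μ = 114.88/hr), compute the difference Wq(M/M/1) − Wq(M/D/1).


ρ = 48.02/114.88 = 0.4180
Wq(M/M/1) = ρ/(μ−λ) = 0.4180/66.86 = 0.006252 hr
Wq(M/D/1) = ρ/(2(μ−λ)) = 0.003126 hr
Savings = 0.006252 − 0.003126 = 0.003126 hr

Final: 0.003126 hr


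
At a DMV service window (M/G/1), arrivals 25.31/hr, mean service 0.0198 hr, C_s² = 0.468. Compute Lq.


ρ = λ·E[S] = 25.31·0.0198 = 0.5011
Lq = ρ²(1+C_s²)/(2(1−ρ)) = 0.2511·(1+0.468)/(2·0.4989)
= 0.2511·1.4680/0.9977 = 0.36951

Final: 0.36951


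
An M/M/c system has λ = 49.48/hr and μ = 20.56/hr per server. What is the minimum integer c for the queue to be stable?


Stability requires cμ > λ ⇔ c > λ/μ.
λ/μ = 49.48/20.56 = 2.4066
Minimum integer c = ⌊2.4066⌋ + 1 = 3
Check: 3·20.56 = 61.68 > 49.48, while 2·20.56 = 41.12 ≤ 49.48

Final: 3 servers


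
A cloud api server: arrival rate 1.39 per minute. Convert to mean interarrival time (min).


Mean interarrival time = 1/λ = 1/1.39 minute = 0.71942 minute
In minutes: 0.71942 × 1 = 0.7194 min

Final: 0.7194 min


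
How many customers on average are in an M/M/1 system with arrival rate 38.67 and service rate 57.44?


ρ = λ/μ = 38.67/57.44 = 0.6732
L = ρ/(1−ρ) = 0.6732/(1 − 0.6732) = 0.6732/0.3268 = 2.0602

Final: 2.0602


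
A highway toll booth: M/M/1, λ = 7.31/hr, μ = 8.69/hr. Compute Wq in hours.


ρ = 7.31/8.69 = 0.8412
Wq = ρ/(μ−λ) = 0.8412/(8.69 − 7.31) = 0.8412/1.38 = 0.6096 hr

Final: 0.6096 hr


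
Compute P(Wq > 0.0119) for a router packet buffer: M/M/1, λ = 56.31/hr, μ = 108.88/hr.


ρ = 56.31/108.88 = 0.5172
P(Wq > t) = ρ·e^{−(μ−λ)t} = 0.5172·e^{−0.6256}
= 0.5172·0.534949 = 0.276662

Final: 0.276662


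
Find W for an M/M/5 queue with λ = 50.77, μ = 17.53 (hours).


a = 2.8962; ρ = 0.5792; P₀ = 0.052340
Lq = P₀·a^c·ρ/(c!(1−ρ)²) = 0.29077
Wq = Lq/λ = 0.29077/50.77 = 0.005727 hr
W = Wq + 1/μ = 0.005727 + 0.05705 = 0.06277 hr

Final: 0.06277 hr


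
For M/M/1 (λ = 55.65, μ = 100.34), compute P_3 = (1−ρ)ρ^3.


ρ = 55.65/100.34 = 0.5546
P_n = (1−ρ)·ρ^n = (1 − 0.5546)·0.5546^3 = 0.4454·0.170598 = 0.075982

Final: 0.075982


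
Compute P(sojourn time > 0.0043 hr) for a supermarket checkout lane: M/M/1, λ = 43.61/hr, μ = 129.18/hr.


W ~ Exponential(μ−λ) for M/M/1.
μ − λ = 129.18 − 43.61 = 85.5700
P(W > t) = e^{−(μ−λ)t} = e^{−0.3680} = 0.692151

Final: 0.692151


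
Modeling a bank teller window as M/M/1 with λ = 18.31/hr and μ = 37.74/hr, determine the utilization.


ρ = λ/μ = 18.31/37.74 = 0.4852

Final: 0.4852


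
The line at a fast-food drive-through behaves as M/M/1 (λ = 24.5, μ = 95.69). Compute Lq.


ρ = 24.5/95.69 = 0.2560
Lq = ρ²/(1−ρ) = 0.06555/0.7440 = 0.08811

Final: 0.08811


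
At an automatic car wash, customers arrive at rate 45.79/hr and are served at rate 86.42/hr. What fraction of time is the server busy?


ρ = λ/μ = 45.79/86.42 = 0.5299

Final: 0.5299


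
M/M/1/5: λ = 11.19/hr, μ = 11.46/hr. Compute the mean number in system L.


ρ = 11.19/11.46 = 0.9764
L = ρ[1 − (K+1)ρ^K + Kρ^(K+1)] / [(1−ρ)(1−ρ^(K+1))]
Numerator: 0.9764·(1 − 6·0.887621 + 5·0.866708) = 0.007633
Denominator: (0.02356)·(0.133292) = 0.003140
L = 0.007633/0.003140 = 2.4305

Final: 2.4305


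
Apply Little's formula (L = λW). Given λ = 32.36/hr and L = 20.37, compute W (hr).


W = L/λ = 20.37/32.36 = 0.6295 hr

Final: 0.6295 hr


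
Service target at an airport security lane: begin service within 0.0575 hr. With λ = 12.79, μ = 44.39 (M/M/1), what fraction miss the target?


ρ = 12.79/44.39 = 0.2881
P(Wq > t) = ρ·e^{−(μ−λ)t} = 0.2881·e^{−1.8170}
= 0.2881·0.162513 = 0.046824

Final: 0.046824


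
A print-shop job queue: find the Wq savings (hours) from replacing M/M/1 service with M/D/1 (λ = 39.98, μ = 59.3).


ρ = 39.98/59.3 = 0.6742
Wq(M/M/1) = ρ/(μ−λ) = 0.6742/19.32 = 0.03490 hr
Wq(M/D/1) = ρ/(2(μ−λ)) = 0.01745 hr
Savings = 0.03490 − 0.01745 = 0.01745 hr

Final: 0.01745 hr


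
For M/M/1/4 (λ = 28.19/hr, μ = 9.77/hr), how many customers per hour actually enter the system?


ρ = 2.8854; P_K = (1−ρ)ρ^4/(1−ρ^5) = 0.656707
λ_eff = λ(1 − P_K) = 28.19·(1 − 0.656707) = 28.19·0.343293 = 9.6774 /hr

Final: 9.6774 /hr


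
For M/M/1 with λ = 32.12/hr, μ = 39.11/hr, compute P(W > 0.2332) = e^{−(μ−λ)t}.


W ~ Exponential(μ−λ) for M/M/1.
μ − λ = 39.11 − 32.12 = 6.9900
P(W > t) = e^{−(μ−λ)t} = e^{−1.6301} = 0.195916

Final: 0.195916
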